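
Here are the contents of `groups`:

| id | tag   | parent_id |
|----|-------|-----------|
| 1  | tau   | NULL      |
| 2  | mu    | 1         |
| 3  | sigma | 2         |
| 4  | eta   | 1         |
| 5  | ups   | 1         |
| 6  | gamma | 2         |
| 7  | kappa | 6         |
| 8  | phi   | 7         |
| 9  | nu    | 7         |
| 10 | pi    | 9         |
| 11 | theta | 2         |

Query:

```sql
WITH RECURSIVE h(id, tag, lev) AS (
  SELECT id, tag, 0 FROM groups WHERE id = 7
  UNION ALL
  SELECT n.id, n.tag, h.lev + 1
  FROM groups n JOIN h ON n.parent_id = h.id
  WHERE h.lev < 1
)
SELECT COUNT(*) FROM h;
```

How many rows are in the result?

3

Base: id=7 (kappa) at lev 0.
Iteration 1: rows with parent_id in {7} -> phi (id 8, lev 1), nu (id 9, lev 1).
Iteration 2: lev < 1 fails for all current rows; recursion stops.
Total rows emitted: 3.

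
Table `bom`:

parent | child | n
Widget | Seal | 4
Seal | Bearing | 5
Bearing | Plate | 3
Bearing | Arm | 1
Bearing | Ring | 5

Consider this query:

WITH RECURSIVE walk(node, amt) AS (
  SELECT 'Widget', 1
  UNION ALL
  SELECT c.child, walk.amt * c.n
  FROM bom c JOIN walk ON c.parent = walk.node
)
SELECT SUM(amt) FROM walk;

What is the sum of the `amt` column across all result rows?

205

Base: (Widget, amt=1).
Iteration 1: components of {Widget} -> Seal = 1*4 = 4.
Iteration 2: components of {Seal} -> Bearing = 4*5 = 20.
Iteration 3: components of {Bearing} -> Arm = 20*1 = 20, Plate = 20*3 = 60, Ring = 20*5 = 100.
Iteration 4: no further components; recursion stops.
SUM(amt) = 1 + 4 + 20 + 60 + 20 + 100 = 205.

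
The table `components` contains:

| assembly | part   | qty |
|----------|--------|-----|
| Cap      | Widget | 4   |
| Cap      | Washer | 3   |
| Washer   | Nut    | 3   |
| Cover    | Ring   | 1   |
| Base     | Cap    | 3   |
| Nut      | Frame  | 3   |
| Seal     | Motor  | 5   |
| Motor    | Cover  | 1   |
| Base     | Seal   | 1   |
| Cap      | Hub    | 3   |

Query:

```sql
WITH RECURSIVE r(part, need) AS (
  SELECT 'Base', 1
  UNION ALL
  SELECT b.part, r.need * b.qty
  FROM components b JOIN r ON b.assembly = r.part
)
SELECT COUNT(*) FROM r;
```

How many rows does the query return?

Base: (Base, need=1).
Iteration 1: components of {Base} -> Cap = 1*3 = 3, Seal = 1*1 = 1.
Iteration 2: components of {Cap,Seal} -> Hub = 3*3 = 9, Motor = 1*5 = 5, Washer = 3*3 = 9, Widget = 3*4 = 12.
Iteration 3: components of {Hub,Motor,Washer,Widget} -> Cover = 5*1 = 5, Nut = 9*3 = 27.
Iteration 4: components of {Cover,Nut} -> Frame = 27*3 = 81, Ring = 5*1 = 5.
Iteration 5: no further components; recursion stops.
Total rows emitted: 11.

11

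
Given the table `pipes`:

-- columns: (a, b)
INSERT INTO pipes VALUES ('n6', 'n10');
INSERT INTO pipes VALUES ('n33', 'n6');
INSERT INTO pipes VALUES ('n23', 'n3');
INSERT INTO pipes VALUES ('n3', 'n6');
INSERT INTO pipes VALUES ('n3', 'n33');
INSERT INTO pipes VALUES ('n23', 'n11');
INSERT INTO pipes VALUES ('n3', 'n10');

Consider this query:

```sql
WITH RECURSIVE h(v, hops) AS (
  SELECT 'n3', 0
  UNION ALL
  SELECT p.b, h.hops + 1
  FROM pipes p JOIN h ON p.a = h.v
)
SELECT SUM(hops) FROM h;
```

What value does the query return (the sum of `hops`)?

10

Base: (n3, hops=0).
Iteration 1: edges from {n3} -> (n10, hops=1), (n33, hops=1), (n6, hops=1).
Iteration 2: edges from {n10,n33,n6} -> (n10, hops=2), (n6, hops=2).
Iteration 3: edges from {n10,n6} -> (n10, hops=3).
Iteration 4: no outgoing edges from {n10}; recursion stops.
SUM(hops) = 0 + 1 + 1 + 1 + 2 + 2 + 3 = 10.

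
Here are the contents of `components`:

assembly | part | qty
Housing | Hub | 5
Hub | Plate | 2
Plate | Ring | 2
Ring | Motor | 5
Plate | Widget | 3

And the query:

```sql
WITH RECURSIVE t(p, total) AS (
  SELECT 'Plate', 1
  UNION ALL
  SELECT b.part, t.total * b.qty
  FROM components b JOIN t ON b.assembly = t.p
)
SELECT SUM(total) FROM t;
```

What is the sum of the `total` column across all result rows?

16

Base: (Plate, total=1).
Iteration 1: components of {Plate} -> Ring = 1*2 = 2, Widget = 1*3 = 3.
Iteration 2: components of {Ring,Widget} -> Motor = 2*5 = 10.
Iteration 3: no further components; recursion stops.
SUM(total) = 1 + 2 + 3 + 10 = 16.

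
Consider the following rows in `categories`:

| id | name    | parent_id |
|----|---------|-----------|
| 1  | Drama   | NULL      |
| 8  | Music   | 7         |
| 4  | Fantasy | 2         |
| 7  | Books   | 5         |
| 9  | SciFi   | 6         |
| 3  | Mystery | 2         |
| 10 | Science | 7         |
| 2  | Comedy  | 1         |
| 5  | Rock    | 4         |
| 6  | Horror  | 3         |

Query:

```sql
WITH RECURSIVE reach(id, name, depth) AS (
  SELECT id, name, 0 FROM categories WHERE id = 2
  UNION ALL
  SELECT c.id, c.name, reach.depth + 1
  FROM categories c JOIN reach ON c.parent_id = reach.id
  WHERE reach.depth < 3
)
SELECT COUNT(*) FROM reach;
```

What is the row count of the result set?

7

Base: id=2 (Comedy) at depth 0.
Iteration 1: rows with parent_id in {2} -> Mystery (id 3, depth 1), Fantasy (id 4, depth 1).
Iteration 2: rows with parent_id in {3,4} -> Rock (id 5, depth 2), Horror (id 6, depth 2).
Iteration 3: rows with parent_id in {5,6} -> Books (id 7, depth 3), SciFi (id 9, depth 3).
Iteration 4: depth < 3 fails for all current rows; recursion stops.
Total rows emitted: 7.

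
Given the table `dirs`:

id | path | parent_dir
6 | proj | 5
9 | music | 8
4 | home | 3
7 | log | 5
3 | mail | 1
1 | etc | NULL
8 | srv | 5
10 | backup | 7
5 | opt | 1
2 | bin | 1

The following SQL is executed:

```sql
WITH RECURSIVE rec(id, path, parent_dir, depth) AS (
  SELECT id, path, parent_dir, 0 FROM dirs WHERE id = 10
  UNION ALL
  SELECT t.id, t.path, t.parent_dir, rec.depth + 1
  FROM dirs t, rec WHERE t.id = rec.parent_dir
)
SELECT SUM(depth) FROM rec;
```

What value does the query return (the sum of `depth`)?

Base: id=10 (backup), parent_dir=7, depth 0.
Iteration 1: join on id=7 -> log (id 7, parent_dir=5, depth 1).
Iteration 2: join on id=5 -> opt (id 5, parent_dir=1, depth 2).
Iteration 3: join on id=1 -> etc (id 1, parent_dir=NULL, depth 3).
Iteration 4: parent_dir is NULL; no match; recursion stops.
SUM(depth) = 0 + 1 + 2 + 3 = 6.

6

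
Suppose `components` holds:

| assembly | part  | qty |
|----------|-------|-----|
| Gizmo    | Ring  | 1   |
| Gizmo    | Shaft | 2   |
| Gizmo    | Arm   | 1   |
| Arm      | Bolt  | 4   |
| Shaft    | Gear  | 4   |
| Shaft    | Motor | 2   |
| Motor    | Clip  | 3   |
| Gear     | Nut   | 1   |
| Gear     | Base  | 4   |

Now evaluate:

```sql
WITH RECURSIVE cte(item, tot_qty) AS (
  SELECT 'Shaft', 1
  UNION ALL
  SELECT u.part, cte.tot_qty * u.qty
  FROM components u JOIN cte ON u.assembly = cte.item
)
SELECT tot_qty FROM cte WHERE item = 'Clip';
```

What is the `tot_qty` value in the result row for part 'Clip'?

6

Base: (Shaft, tot_qty=1).
Iteration 1: components of {Shaft} -> Gear = 1*4 = 4, Motor = 1*2 = 2.
Iteration 2: components of {Gear,Motor} -> Base = 4*4 = 16, Clip = 2*3 = 6, Nut = 4*1 = 4.
Iteration 3: no further components; recursion stops.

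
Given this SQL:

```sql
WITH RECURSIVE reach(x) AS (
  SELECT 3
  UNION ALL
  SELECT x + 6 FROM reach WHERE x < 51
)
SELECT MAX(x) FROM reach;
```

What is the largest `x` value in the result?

Base: x=3.
Iteration 1: 3 < 51 holds -> x = 3 + 6 = 9.
Iteration 2: 9 < 51 holds -> x = 9 + 6 = 15.
Iteration 3: 15 < 51 holds -> x = 15 + 6 = 21.
Iteration 4: 21 < 51 holds -> x = 21 + 6 = 27.
Iteration 5: 27 < 51 holds -> x = 27 + 6 = 33.
Iteration 6: 33 < 51 holds -> x = 33 + 6 = 39.
Iteration 7: 39 < 51 holds -> x = 39 + 6 = 45.
Iteration 8: 45 < 51 holds -> x = 45 + 6 = 51.
Iteration 9: 51 < 51 fails; recursion stops.
x values: 3, 9, 15, 21, 27, 33, 39, 45, 51; the maximum is 51.

51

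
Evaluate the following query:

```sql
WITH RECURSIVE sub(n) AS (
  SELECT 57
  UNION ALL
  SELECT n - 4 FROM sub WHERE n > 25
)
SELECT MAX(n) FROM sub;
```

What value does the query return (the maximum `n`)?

57

Base: n=57.
Iteration 1: 57 > 25 holds -> n = 57 - 4 = 53.
Iteration 2: 53 > 25 holds -> n = 53 - 4 = 49.
Iteration 3: 49 > 25 holds -> n = 49 - 4 = 45.
Iteration 4: 45 > 25 holds -> n = 45 - 4 = 41.
Iteration 5: 41 > 25 holds -> n = 41 - 4 = 37.
Iteration 6: 37 > 25 holds -> n = 37 - 4 = 33.
Iteration 7: 33 > 25 holds -> n = 33 - 4 = 29.
Iteration 8: 29 > 25 holds -> n = 29 - 4 = 25.
Iteration 9: 25 > 25 fails; recursion stops.
n values: 57, 53, 49, 45, 41, 37, 33, 29, 25; the maximum is 57.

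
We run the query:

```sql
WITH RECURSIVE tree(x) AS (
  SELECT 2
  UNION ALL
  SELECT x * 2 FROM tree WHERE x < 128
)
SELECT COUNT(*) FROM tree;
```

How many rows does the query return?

7

Base: x=2.
Iteration 1: 2 < 128 holds -> x = 2 * 2 = 4.
Iteration 2: 4 < 128 holds -> x = 4 * 2 = 8.
Iteration 3: 8 < 128 holds -> x = 8 * 2 = 16.
Iteration 4: 16 < 128 holds -> x = 16 * 2 = 32.
Iteration 5: 32 < 128 holds -> x = 32 * 2 = 64.
Iteration 6: 64 < 128 holds -> x = 64 * 2 = 128.
Iteration 7: 128 < 128 fails; recursion stops.
Total rows emitted: 7.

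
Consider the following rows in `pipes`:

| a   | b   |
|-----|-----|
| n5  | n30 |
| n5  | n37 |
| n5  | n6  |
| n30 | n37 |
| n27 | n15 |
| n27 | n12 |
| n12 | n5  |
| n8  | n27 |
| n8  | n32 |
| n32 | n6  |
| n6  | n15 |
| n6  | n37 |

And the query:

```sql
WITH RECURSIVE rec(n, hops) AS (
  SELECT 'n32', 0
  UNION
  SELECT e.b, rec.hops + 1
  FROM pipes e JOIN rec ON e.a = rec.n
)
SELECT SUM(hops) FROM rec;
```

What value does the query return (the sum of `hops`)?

5

Base: (n32, hops=0).
Iteration 1: edges from {n32} -> (n6, hops=1).
Iteration 2: edges from {n6} -> (n15, hops=2), (n37, hops=2).
Iteration 3: no outgoing edges from {n15,n37}; recursion stops.
SUM(hops) = 0 + 1 + 2 + 2 = 5.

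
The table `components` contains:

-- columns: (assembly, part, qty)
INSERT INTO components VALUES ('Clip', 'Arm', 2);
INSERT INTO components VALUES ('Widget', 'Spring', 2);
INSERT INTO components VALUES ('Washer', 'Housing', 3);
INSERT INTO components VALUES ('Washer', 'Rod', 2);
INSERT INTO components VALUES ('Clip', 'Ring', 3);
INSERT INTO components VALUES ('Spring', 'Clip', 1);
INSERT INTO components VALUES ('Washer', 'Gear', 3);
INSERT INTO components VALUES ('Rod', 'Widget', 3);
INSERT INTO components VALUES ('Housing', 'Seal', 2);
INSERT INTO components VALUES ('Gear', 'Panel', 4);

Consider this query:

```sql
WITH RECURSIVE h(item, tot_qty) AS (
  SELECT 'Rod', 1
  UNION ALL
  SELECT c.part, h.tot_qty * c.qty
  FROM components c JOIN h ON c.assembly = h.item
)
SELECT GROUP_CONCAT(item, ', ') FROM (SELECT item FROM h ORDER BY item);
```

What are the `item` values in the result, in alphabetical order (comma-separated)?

Arm, Clip, Ring, Rod, Spring, Widget

Base: (Rod, tot_qty=1).
Iteration 1: components of {Rod} -> Widget = 1*3 = 3.
Iteration 2: components of {Widget} -> Spring = 3*2 = 6.
Iteration 3: components of {Spring} -> Clip = 6*1 = 6.
Iteration 4: components of {Clip} -> Arm = 6*2 = 12, Ring = 6*3 = 18.
Iteration 5: no further components; recursion stops.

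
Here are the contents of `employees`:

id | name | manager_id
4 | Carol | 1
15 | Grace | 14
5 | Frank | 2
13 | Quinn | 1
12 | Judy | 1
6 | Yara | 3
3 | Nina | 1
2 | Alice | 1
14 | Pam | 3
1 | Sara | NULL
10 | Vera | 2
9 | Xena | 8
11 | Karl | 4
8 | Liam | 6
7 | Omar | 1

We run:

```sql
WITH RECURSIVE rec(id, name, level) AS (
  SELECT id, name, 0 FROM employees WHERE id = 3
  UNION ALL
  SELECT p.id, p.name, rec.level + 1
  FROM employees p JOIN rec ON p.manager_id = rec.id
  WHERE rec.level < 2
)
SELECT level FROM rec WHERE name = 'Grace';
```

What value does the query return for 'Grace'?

Base: id=3 (Nina) at level 0.
Iteration 1: rows with manager_id in {3} -> Yara (id 6, level 1), Pam (id 14, level 1).
Iteration 2: rows with manager_id in {6,14} -> Liam (id 8, level 2), Grace (id 15, level 2).
Iteration 3: level < 2 fails for all current rows; recursion stops.

2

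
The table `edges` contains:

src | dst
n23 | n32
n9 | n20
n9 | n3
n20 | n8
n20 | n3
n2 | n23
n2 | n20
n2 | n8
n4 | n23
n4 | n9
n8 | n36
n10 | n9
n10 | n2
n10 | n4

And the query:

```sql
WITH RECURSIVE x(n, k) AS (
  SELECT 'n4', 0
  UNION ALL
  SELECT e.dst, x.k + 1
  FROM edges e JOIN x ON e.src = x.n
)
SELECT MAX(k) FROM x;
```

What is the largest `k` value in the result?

Base: (n4, k=0).
Iteration 1: edges from {n4} -> (n23, k=1), (n9, k=1).
Iteration 2: edges from {n23,n9} -> (n20, k=2), (n3, k=2), (n32, k=2).
Iteration 3: edges from {n20,n3,n32} -> (n3, k=3), (n8, k=3).
Iteration 4: edges from {n3,n8} -> (n36, k=4).
Iteration 5: no outgoing edges from {n36}; recursion stops.
k values: 0, 1, 1, 2, 2, 2, 3, 3, 4; the maximum is 4.

4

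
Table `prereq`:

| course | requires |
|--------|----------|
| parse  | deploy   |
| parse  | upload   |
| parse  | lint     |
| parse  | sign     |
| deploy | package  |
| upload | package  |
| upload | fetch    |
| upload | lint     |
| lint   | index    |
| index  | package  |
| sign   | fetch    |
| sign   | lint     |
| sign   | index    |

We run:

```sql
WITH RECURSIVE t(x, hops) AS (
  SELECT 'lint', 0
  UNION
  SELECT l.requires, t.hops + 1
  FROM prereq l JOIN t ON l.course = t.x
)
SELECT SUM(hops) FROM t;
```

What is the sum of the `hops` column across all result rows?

3

Base: (lint, hops=0).
Iteration 1: edges from {lint} -> (index, hops=1).
Iteration 2: edges from {index} -> (package, hops=2).
Iteration 3: no outgoing edges from {package}; recursion stops.
SUM(hops) = 0 + 1 + 2 = 3.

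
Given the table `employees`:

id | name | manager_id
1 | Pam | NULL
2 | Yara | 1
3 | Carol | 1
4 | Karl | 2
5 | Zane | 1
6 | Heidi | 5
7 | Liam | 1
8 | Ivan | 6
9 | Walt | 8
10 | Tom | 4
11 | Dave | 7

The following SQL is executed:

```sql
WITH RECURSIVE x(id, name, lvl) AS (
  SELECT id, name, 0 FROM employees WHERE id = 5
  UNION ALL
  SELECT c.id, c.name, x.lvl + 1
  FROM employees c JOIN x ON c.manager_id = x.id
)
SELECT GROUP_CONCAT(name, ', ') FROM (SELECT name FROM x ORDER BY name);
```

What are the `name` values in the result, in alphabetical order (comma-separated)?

Base: id=5 (Zane) at lvl 0.
Iteration 1: rows with manager_id in {5} -> Heidi (id 6, lvl 1).
Iteration 2: rows with manager_id in {6} -> Ivan (id 8, lvl 2).
Iteration 3: rows with manager_id in {8} -> Walt (id 9, lvl 3).
Iteration 4: no rows with manager_id in {9}; recursion stops.

Heidi, Ivan, Walt, Zane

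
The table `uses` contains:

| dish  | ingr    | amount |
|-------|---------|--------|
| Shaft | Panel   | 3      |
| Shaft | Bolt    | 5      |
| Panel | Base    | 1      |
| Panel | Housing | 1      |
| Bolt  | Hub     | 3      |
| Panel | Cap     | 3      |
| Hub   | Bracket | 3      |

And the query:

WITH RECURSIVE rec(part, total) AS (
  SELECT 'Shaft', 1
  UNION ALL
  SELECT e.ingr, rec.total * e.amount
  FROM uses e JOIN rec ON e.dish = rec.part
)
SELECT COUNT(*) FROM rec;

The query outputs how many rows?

8

Base: (Shaft, total=1).
Iteration 1: components of {Shaft} -> Bolt = 1*5 = 5, Panel = 1*3 = 3.
Iteration 2: components of {Bolt,Panel} -> Base = 3*1 = 3, Cap = 3*3 = 9, Housing = 3*1 = 3, Hub = 5*3 = 15.
Iteration 3: components of {Base,Cap,Housing,Hub} -> Bracket = 15*3 = 45.
Iteration 4: no further components; recursion stops.
Total rows emitted: 8.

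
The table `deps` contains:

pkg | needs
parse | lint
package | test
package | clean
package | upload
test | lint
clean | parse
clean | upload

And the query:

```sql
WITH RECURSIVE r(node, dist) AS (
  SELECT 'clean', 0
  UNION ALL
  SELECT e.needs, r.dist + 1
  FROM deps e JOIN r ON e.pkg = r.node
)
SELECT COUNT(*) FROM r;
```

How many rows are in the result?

Base: (clean, dist=0).
Iteration 1: edges from {clean} -> (parse, dist=1), (upload, dist=1).
Iteration 2: edges from {parse,upload} -> (lint, dist=2).
Iteration 3: no outgoing edges from {lint}; recursion stops.
Total rows emitted: 4.

4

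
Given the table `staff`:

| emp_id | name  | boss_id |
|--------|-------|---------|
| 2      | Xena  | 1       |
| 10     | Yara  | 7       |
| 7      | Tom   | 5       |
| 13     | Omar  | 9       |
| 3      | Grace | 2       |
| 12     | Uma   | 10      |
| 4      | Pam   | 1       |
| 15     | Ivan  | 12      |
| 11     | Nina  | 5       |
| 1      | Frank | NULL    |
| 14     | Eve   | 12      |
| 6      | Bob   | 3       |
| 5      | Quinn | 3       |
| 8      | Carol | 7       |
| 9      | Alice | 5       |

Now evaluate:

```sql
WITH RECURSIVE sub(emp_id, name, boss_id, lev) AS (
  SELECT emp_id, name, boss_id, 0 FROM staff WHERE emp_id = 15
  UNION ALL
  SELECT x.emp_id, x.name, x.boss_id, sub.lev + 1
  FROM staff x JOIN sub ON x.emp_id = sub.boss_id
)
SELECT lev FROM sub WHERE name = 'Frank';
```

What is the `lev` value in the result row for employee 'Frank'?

Base: emp_id=15 (Ivan), boss_id=12, lev 0.
Iteration 1: join on emp_id=12 -> Uma (id 12, boss_id=10, lev 1).
Iteration 2: join on emp_id=10 -> Yara (id 10, boss_id=7, lev 2).
Iteration 3: join on emp_id=7 -> Tom (id 7, boss_id=5, lev 3).
Iteration 4: join on emp_id=5 -> Quinn (id 5, boss_id=3, lev 4).
Iteration 5: join on emp_id=3 -> Grace (id 3, boss_id=2, lev 5).
Iteration 6: join on emp_id=2 -> Xena (id 2, boss_id=1, lev 6).
Iteration 7: join on emp_id=1 -> Frank (id 1, boss_id=NULL, lev 7).
Iteration 8: boss_id is NULL; no match; recursion stops.

7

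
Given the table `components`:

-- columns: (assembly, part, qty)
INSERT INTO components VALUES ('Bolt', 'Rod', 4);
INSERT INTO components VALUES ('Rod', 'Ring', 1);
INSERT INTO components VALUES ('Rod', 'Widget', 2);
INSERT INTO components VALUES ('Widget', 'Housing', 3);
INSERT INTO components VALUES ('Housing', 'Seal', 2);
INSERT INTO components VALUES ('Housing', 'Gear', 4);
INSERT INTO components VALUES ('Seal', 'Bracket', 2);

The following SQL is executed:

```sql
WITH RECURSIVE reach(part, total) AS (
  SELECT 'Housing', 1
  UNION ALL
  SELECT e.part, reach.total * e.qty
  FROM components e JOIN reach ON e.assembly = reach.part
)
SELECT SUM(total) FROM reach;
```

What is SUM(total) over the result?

11

Base: (Housing, total=1).
Iteration 1: components of {Housing} -> Gear = 1*4 = 4, Seal = 1*2 = 2.
Iteration 2: components of {Gear,Seal} -> Bracket = 2*2 = 4.
Iteration 3: no further components; recursion stops.
SUM(total) = 1 + 2 + 4 + 4 = 11.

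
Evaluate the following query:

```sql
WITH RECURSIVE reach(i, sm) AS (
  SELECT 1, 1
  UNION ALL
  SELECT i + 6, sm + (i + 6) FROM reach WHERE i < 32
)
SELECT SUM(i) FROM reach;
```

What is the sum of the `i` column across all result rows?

133

Base: i=1, sm=1.
Iteration 1: 1 < 32 holds -> i = 1 + 6 = 7, sm = 1 + 7 = 8.
Iteration 2: 7 < 32 holds -> i = 7 + 6 = 13, sm = 8 + 13 = 21.
Iteration 3: 13 < 32 holds -> i = 13 + 6 = 19, sm = 21 + 19 = 40.
Iteration 4: 19 < 32 holds -> i = 19 + 6 = 25, sm = 40 + 25 = 65.
Iteration 5: 25 < 32 holds -> i = 25 + 6 = 31, sm = 65 + 31 = 96.
Iteration 6: 31 < 32 holds -> i = 31 + 6 = 37, sm = 96 + 37 = 133.
Iteration 7: 37 < 32 fails; recursion stops.
SUM(i) = 1 + 7 + 13 + 19 + 25 + 31 + 37 = 133.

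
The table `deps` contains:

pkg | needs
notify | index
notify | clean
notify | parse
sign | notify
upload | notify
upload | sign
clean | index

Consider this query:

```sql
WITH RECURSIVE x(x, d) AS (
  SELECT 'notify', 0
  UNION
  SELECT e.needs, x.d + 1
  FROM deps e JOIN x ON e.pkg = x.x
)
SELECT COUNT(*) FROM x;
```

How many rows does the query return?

5

Base: (notify, d=0).
Iteration 1: edges from {notify} -> (clean, d=1), (index, d=1), (parse, d=1).
Iteration 2: edges from {clean,index,parse} -> (index, d=2).
Iteration 3: no outgoing edges from {index}; recursion stops.
Total rows emitted: 5.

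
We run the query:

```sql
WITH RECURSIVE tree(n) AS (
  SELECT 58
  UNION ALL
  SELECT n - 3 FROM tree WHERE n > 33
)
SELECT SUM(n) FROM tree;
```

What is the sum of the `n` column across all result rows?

445

Base: n=58.
Iteration 1: 58 > 33 holds -> n = 58 - 3 = 55.
Iteration 2: 55 > 33 holds -> n = 55 - 3 = 52.
Iteration 3: 52 > 33 holds -> n = 52 - 3 = 49.
Iteration 4: 49 > 33 holds -> n = 49 - 3 = 46.
Iteration 5: 46 > 33 holds -> n = 46 - 3 = 43.
Iteration 6: 43 > 33 holds -> n = 43 - 3 = 40.
Iteration 7: 40 > 33 holds -> n = 40 - 3 = 37.
Iteration 8: 37 > 33 holds -> n = 37 - 3 = 34.
Iteration 9: 34 > 33 holds -> n = 34 - 3 = 31.
Iteration 10: 31 > 33 fails; recursion stops.
SUM(n) = 58 + 55 + 52 + 49 + 46 + 43 + 40 + 37 + 34 + 31 = 445.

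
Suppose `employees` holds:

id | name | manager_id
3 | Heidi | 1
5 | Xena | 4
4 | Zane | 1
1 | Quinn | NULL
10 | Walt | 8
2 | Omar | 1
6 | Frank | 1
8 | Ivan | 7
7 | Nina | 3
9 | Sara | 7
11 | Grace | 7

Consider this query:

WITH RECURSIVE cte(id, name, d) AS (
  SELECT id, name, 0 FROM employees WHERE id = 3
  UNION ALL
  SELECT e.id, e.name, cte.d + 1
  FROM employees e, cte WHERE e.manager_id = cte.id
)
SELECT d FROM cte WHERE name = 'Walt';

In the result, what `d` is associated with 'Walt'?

Base: id=3 (Heidi) at d 0.
Iteration 1: rows with manager_id in {3} -> Nina (id 7, d 1).
Iteration 2: rows with manager_id in {7} -> Ivan (id 8, d 2), Sara (id 9, d 2), Grace (id 11, d 2).
Iteration 3: rows with manager_id in {8,9,11} -> Walt (id 10, d 3).
Iteration 4: no rows with manager_id in {10}; recursion stops.

3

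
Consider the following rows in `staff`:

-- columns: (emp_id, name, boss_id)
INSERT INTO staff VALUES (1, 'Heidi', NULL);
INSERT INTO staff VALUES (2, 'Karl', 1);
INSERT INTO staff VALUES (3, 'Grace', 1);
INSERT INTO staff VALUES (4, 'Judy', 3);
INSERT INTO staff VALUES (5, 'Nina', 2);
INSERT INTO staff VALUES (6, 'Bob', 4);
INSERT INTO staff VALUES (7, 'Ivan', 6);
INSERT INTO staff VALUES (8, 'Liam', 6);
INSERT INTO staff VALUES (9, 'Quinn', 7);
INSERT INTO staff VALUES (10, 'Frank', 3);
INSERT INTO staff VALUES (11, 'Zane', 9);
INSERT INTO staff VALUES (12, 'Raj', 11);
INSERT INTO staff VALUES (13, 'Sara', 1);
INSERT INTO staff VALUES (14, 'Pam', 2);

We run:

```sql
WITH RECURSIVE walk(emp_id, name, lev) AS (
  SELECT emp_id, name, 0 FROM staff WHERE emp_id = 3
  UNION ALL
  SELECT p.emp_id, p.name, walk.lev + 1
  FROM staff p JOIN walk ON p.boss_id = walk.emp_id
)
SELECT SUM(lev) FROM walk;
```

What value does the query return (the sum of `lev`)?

25

Base: emp_id=3 (Grace) at lev 0.
Iteration 1: rows with boss_id in {3} -> Judy (id 4, lev 1), Frank (id 10, lev 1).
Iteration 2: rows with boss_id in {4,10} -> Bob (id 6, lev 2).
Iteration 3: rows with boss_id in {6} -> Ivan (id 7, lev 3), Liam (id 8, lev 3).
Iteration 4: rows with boss_id in {7,8} -> Quinn (id 9, lev 4).
Iteration 5: rows with boss_id in {9} -> Zane (id 11, lev 5).
Iteration 6: rows with boss_id in {11} -> Raj (id 12, lev 6).
Iteration 7: no rows with boss_id in {12}; recursion stops.
SUM(lev) = 0 + 1 + 1 + 2 + 3 + 3 + 4 + 5 + 6 = 25.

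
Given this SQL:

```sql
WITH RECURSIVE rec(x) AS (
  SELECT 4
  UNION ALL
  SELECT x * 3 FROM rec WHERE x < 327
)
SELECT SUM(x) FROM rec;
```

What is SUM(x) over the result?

Base: x=4.
Iteration 1: 4 < 327 holds -> x = 4 * 3 = 12.
Iteration 2: 12 < 327 holds -> x = 12 * 3 = 36.
Iteration 3: 36 < 327 holds -> x = 36 * 3 = 108.
Iteration 4: 108 < 327 holds -> x = 108 * 3 = 324.
Iteration 5: 324 < 327 holds -> x = 324 * 3 = 972.
Iteration 6: 972 < 327 fails; recursion stops.
SUM(x) = 4 + 12 + 36 + 108 + 324 + 972 = 1456.

1456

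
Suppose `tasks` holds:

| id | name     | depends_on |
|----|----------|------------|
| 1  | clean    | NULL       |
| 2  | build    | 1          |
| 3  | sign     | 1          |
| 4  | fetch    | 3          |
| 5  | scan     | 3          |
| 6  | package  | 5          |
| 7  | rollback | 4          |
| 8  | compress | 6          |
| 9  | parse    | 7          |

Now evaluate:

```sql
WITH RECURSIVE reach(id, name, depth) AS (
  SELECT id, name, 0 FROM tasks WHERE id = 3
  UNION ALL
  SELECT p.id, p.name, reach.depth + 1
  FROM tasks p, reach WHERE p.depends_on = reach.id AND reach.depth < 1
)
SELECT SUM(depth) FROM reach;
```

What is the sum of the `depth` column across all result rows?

Base: id=3 (sign) at depth 0.
Iteration 1: rows with depends_on in {3} -> fetch (id 4, depth 1), scan (id 5, depth 1).
Iteration 2: depth < 1 fails for all current rows; recursion stops.
SUM(depth) = 0 + 1 + 1 = 2.

2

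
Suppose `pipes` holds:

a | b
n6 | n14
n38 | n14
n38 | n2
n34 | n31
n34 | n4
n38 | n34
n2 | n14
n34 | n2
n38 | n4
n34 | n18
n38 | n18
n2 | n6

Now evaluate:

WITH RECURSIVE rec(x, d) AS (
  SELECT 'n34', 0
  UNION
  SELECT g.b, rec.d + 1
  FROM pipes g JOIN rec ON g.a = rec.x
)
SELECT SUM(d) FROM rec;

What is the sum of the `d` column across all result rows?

11

Base: (n34, d=0).
Iteration 1: edges from {n34} -> (n18, d=1), (n2, d=1), (n31, d=1), (n4, d=1).
Iteration 2: edges from {n18,n2,n31,n4} -> (n14, d=2), (n6, d=2).
Iteration 3: edges from {n14,n6} -> (n14, d=3).
Iteration 4: no outgoing edges from {n14}; recursion stops.
SUM(d) = 0 + 1 + 1 + 1 + 1 + 2 + 2 + 3 = 11.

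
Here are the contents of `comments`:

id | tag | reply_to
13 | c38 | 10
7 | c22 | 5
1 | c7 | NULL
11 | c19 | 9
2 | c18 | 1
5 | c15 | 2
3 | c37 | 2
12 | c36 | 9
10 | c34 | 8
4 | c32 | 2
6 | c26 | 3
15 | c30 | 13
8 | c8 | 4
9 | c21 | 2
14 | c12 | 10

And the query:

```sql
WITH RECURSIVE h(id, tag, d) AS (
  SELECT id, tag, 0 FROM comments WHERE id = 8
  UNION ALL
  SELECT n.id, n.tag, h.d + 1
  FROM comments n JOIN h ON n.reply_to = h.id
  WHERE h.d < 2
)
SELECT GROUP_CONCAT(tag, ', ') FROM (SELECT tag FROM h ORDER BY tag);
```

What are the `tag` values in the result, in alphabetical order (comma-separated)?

c12, c34, c38, c8

Base: id=8 (c8) at d 0.
Iteration 1: rows with reply_to in {8} -> c34 (id 10, d 1).
Iteration 2: rows with reply_to in {10} -> c38 (id 13, d 2), c12 (id 14, d 2).
Iteration 3: d < 2 fails for all current rows; recursion stops.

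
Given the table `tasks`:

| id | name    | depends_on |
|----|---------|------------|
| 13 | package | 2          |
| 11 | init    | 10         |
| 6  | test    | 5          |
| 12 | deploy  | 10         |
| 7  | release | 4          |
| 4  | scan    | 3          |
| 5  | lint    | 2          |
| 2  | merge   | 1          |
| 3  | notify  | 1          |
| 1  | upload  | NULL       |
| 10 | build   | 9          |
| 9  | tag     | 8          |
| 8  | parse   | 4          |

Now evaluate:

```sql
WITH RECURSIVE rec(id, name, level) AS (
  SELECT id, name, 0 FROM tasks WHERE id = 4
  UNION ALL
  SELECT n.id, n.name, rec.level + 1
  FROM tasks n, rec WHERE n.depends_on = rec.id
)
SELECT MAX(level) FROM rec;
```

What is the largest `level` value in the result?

Base: id=4 (scan) at level 0.
Iteration 1: rows with depends_on in {4} -> release (id 7, level 1), parse (id 8, level 1).
Iteration 2: rows with depends_on in {7,8} -> tag (id 9, level 2).
Iteration 3: rows with depends_on in {9} -> build (id 10, level 3).
Iteration 4: rows with depends_on in {10} -> init (id 11, level 4), deploy (id 12, level 4).
Iteration 5: no rows with depends_on in {11,12}; recursion stops.
level values: 0, 1, 1, 2, 3, 4, 4; the maximum is 4.

4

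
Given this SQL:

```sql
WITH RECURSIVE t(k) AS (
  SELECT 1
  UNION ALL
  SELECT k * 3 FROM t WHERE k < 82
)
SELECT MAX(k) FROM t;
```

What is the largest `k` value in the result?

243

Base: k=1.
Iteration 1: 1 < 82 holds -> k = 1 * 3 = 3.
Iteration 2: 3 < 82 holds -> k = 3 * 3 = 9.
Iteration 3: 9 < 82 holds -> k = 9 * 3 = 27.
Iteration 4: 27 < 82 holds -> k = 27 * 3 = 81.
Iteration 5: 81 < 82 holds -> k = 81 * 3 = 243.
Iteration 6: 243 < 82 fails; recursion stops.
k values: 1, 3, 9, 27, 81, 243; the maximum is 243.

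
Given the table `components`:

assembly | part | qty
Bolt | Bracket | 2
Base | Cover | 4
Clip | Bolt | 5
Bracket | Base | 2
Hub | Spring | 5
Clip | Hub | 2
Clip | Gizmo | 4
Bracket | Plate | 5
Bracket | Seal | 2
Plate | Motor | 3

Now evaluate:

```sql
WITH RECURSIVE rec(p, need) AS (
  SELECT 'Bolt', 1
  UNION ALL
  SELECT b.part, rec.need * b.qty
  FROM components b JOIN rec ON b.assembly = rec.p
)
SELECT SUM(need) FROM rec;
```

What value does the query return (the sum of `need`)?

Base: (Bolt, need=1).
Iteration 1: components of {Bolt} -> Bracket = 1*2 = 2.
Iteration 2: components of {Bracket} -> Base = 2*2 = 4, Plate = 2*5 = 10, Seal = 2*2 = 4.
Iteration 3: components of {Base,Plate,Seal} -> Cover = 4*4 = 16, Motor = 10*3 = 30.
Iteration 4: no further components; recursion stops.
SUM(need) = 1 + 2 + 10 + 4 + 4 + 30 + 16 = 67.

67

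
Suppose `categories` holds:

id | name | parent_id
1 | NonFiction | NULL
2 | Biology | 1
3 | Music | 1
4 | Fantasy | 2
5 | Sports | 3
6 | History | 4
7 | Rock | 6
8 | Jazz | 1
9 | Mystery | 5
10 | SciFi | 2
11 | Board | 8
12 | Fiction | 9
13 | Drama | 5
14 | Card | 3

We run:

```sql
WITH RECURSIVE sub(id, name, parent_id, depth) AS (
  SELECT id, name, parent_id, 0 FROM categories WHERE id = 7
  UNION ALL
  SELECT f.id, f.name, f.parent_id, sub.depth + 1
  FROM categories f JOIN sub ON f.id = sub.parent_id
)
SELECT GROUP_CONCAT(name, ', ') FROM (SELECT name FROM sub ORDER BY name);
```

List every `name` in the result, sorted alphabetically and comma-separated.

Biology, Fantasy, History, NonFiction, Rock

Base: id=7 (Rock), parent_id=6, depth 0.
Iteration 1: join on id=6 -> History (id 6, parent_id=4, depth 1).
Iteration 2: join on id=4 -> Fantasy (id 4, parent_id=2, depth 2).
Iteration 3: join on id=2 -> Biology (id 2, parent_id=1, depth 3).
Iteration 4: join on id=1 -> NonFiction (id 1, parent_id=NULL, depth 4).
Iteration 5: parent_id is NULL; no match; recursion stops.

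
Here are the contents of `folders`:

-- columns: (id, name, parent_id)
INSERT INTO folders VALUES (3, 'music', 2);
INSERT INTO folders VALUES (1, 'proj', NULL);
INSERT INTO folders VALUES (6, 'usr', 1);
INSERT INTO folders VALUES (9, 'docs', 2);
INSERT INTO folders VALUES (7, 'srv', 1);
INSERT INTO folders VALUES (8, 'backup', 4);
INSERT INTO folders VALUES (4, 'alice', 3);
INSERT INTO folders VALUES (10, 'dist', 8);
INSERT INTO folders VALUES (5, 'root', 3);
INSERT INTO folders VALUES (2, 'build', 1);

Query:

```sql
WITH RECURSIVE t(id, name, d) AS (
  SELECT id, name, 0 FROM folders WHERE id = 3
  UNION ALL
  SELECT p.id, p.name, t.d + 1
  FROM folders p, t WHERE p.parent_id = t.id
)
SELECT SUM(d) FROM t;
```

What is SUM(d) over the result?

Base: id=3 (music) at d 0.
Iteration 1: rows with parent_id in {3} -> alice (id 4, d 1), root (id 5, d 1).
Iteration 2: rows with parent_id in {4,5} -> backup (id 8, d 2).
Iteration 3: rows with parent_id in {8} -> dist (id 10, d 3).
Iteration 4: no rows with parent_id in {10}; recursion stops.
SUM(d) = 0 + 1 + 1 + 2 + 3 = 7.

7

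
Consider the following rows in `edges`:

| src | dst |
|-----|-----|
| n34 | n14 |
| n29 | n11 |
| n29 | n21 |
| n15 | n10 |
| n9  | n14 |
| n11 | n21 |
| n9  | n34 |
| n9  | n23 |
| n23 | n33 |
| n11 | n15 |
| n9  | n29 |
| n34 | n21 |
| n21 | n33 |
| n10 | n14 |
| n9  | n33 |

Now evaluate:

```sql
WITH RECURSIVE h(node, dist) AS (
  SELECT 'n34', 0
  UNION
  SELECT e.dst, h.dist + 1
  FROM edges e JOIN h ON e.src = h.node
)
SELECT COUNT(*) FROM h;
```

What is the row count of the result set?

Base: (n34, dist=0).
Iteration 1: edges from {n34} -> (n14, dist=1), (n21, dist=1).
Iteration 2: edges from {n14,n21} -> (n33, dist=2).
Iteration 3: no outgoing edges from {n33}; recursion stops.
Total rows emitted: 4.

4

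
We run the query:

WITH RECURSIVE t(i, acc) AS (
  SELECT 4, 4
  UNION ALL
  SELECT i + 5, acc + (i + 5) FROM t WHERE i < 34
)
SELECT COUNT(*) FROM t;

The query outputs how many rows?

Base: i=4, acc=4.
Iteration 1: 4 < 34 holds -> i = 4 + 5 = 9, acc = 4 + 9 = 13.
Iteration 2: 9 < 34 holds -> i = 9 + 5 = 14, acc = 13 + 14 = 27.
Iteration 3: 14 < 34 holds -> i = 14 + 5 = 19, acc = 27 + 19 = 46.
Iteration 4: 19 < 34 holds -> i = 19 + 5 = 24, acc = 46 + 24 = 70.
Iteration 5: 24 < 34 holds -> i = 24 + 5 = 29, acc = 70 + 29 = 99.
Iteration 6: 29 < 34 holds -> i = 29 + 5 = 34, acc = 99 + 34 = 133.
Iteration 7: 34 < 34 fails; recursion stops.
Total rows emitted: 7.

7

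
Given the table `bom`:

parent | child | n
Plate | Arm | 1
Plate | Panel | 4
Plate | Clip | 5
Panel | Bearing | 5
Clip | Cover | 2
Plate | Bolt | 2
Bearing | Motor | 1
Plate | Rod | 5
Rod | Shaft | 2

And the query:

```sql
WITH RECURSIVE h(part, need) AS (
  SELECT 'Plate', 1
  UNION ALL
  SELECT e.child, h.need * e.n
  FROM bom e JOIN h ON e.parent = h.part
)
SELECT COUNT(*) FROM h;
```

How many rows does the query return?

Base: (Plate, need=1).
Iteration 1: components of {Plate} -> Arm = 1*1 = 1, Bolt = 1*2 = 2, Clip = 1*5 = 5, Panel = 1*4 = 4, Rod = 1*5 = 5.
Iteration 2: components of {Arm,Bolt,Clip,Panel,Rod} -> Bearing = 4*5 = 20, Cover = 5*2 = 10, Shaft = 5*2 = 10.
Iteration 3: components of {Bearing,Cover,Shaft} -> Motor = 20*1 = 20.
Iteration 4: no further components; recursion stops.
Total rows emitted: 10.

10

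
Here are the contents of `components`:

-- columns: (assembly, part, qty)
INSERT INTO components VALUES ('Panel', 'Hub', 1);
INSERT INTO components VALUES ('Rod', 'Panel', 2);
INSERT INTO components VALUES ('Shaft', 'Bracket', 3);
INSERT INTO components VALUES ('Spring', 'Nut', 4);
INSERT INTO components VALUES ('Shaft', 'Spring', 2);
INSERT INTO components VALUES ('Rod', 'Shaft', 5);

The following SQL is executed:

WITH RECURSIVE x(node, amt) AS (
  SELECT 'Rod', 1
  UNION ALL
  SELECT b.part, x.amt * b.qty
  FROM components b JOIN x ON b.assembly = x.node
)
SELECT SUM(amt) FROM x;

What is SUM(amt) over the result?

75

Base: (Rod, amt=1).
Iteration 1: components of {Rod} -> Panel = 1*2 = 2, Shaft = 1*5 = 5.
Iteration 2: components of {Panel,Shaft} -> Bracket = 5*3 = 15, Hub = 2*1 = 2, Spring = 5*2 = 10.
Iteration 3: components of {Bracket,Hub,Spring} -> Nut = 10*4 = 40.
Iteration 4: no further components; recursion stops.
SUM(amt) = 1 + 5 + 2 + 10 + 15 + 2 + 40 = 75.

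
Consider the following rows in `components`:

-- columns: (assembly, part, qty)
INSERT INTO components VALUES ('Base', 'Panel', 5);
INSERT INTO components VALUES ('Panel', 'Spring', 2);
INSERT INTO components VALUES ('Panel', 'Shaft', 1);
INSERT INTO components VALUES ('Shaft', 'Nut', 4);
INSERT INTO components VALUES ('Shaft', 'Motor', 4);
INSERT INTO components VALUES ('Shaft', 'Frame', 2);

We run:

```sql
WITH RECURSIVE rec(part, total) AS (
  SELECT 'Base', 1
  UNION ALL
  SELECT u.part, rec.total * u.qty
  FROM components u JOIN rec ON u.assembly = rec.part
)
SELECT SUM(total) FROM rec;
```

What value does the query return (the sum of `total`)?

71

Base: (Base, total=1).
Iteration 1: components of {Base} -> Panel = 1*5 = 5.
Iteration 2: components of {Panel} -> Shaft = 5*1 = 5, Spring = 5*2 = 10.
Iteration 3: components of {Shaft,Spring} -> Frame = 5*2 = 10, Motor = 5*4 = 20, Nut = 5*4 = 20.
Iteration 4: no further components; recursion stops.
SUM(total) = 1 + 5 + 10 + 5 + 20 + 20 + 10 = 71.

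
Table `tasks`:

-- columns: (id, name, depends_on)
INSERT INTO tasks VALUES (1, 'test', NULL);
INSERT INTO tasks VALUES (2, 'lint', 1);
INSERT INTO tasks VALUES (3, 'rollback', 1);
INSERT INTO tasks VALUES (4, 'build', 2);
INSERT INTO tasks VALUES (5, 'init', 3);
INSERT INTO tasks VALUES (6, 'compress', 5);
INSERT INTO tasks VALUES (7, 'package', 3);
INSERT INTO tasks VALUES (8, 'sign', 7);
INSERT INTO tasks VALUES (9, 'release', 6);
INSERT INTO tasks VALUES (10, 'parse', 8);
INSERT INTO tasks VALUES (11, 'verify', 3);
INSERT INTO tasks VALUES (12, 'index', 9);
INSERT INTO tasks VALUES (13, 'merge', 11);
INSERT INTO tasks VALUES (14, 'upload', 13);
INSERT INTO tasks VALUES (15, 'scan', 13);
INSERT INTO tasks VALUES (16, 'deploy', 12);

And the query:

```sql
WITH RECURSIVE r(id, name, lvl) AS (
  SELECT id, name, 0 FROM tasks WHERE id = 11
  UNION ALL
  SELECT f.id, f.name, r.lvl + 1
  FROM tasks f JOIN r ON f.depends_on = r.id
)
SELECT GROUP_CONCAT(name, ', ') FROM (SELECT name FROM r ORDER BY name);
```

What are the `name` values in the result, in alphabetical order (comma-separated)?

Base: id=11 (verify) at lvl 0.
Iteration 1: rows with depends_on in {11} -> merge (id 13, lvl 1).
Iteration 2: rows with depends_on in {13} -> upload (id 14, lvl 2), scan (id 15, lvl 2).
Iteration 3: no rows with depends_on in {14,15}; recursion stops.

merge, scan, upload, verify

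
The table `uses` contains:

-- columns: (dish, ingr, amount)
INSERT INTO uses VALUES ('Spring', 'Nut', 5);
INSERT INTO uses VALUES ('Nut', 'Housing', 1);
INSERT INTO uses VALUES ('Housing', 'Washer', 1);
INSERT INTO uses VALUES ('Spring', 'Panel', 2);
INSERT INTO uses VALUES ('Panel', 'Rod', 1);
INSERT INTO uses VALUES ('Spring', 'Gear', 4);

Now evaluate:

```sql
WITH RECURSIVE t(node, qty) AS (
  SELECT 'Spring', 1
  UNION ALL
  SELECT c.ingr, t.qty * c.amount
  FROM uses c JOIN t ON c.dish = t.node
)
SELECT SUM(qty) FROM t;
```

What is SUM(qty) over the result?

Base: (Spring, qty=1).
Iteration 1: components of {Spring} -> Gear = 1*4 = 4, Nut = 1*5 = 5, Panel = 1*2 = 2.
Iteration 2: components of {Gear,Nut,Panel} -> Housing = 5*1 = 5, Rod = 2*1 = 2.
Iteration 3: components of {Housing,Rod} -> Washer = 5*1 = 5.
Iteration 4: no further components; recursion stops.
SUM(qty) = 1 + 5 + 2 + 4 + 5 + 2 + 5 = 24.

24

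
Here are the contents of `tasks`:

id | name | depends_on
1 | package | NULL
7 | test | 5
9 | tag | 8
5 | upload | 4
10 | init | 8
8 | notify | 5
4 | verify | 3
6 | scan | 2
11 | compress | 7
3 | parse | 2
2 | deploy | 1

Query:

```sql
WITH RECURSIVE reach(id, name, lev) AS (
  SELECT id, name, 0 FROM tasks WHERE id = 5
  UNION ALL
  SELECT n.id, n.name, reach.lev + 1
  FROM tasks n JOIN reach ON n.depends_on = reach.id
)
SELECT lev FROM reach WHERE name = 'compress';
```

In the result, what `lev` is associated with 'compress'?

Base: id=5 (upload) at lev 0.
Iteration 1: rows with depends_on in {5} -> test (id 7, lev 1), notify (id 8, lev 1).
Iteration 2: rows with depends_on in {7,8} -> tag (id 9, lev 2), init (id 10, lev 2), compress (id 11, lev 2).
Iteration 3: no rows with depends_on in {9,10,11}; recursion stops.

2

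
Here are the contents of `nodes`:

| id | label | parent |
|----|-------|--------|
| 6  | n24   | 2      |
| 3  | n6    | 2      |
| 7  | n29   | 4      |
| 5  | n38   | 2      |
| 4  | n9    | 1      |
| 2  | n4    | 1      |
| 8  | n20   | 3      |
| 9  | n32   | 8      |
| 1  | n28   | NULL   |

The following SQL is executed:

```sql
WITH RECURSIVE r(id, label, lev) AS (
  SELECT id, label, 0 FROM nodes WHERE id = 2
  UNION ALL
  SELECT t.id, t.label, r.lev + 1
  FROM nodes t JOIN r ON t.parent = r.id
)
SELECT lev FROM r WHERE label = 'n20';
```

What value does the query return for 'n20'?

Base: id=2 (n4) at lev 0.
Iteration 1: rows with parent in {2} -> n6 (id 3, lev 1), n38 (id 5, lev 1), n24 (id 6, lev 1).
Iteration 2: rows with parent in {3,5,6} -> n20 (id 8, lev 2).
Iteration 3: rows with parent in {8} -> n32 (id 9, lev 3).
Iteration 4: no rows with parent in {9}; recursion stops.

2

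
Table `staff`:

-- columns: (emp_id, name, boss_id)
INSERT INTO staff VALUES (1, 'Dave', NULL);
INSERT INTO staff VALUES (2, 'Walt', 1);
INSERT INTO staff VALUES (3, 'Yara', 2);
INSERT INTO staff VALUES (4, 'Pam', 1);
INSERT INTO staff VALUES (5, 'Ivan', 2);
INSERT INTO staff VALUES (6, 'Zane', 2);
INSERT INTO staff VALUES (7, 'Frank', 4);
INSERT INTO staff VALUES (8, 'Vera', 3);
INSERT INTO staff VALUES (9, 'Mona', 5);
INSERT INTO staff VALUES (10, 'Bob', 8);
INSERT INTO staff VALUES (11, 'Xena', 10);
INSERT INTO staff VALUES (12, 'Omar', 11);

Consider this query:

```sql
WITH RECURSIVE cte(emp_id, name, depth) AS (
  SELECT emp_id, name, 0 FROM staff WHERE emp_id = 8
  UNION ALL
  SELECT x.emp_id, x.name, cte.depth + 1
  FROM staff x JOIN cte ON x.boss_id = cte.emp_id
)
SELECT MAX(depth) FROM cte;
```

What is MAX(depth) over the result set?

Base: emp_id=8 (Vera) at depth 0.
Iteration 1: rows with boss_id in {8} -> Bob (id 10, depth 1).
Iteration 2: rows with boss_id in {10} -> Xena (id 11, depth 2).
Iteration 3: rows with boss_id in {11} -> Omar (id 12, depth 3).
Iteration 4: no rows with boss_id in {12}; recursion stops.
depth values: 0, 1, 2, 3; the maximum is 3.

3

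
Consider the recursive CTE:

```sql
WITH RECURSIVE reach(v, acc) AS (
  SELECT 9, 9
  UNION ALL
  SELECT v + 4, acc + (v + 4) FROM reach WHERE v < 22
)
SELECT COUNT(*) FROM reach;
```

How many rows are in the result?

Base: v=9, acc=9.
Iteration 1: 9 < 22 holds -> v = 9 + 4 = 13, acc = 9 + 13 = 22.
Iteration 2: 13 < 22 holds -> v = 13 + 4 = 17, acc = 22 + 17 = 39.
Iteration 3: 17 < 22 holds -> v = 17 + 4 = 21, acc = 39 + 21 = 60.
Iteration 4: 21 < 22 holds -> v = 21 + 4 = 25, acc = 60 + 25 = 85.
Iteration 5: 25 < 22 fails; recursion stops.
Total rows emitted: 5.

5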